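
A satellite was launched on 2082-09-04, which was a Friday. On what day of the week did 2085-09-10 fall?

Monday

September 4, 2082 → September 4, 2083: 365 days.
September 4, 2083 → September 4, 2084: 366 days (2084 is a leap year).
September 4, 2084 → September 4, 2085: 365 days.
Within September 2085: 10 − 4 = 6 days.
Total: 1102 days.
1102 mod 7 = 3, so 3 days after Friday is Monday.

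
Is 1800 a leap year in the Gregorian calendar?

1800 is not a leap year (divisible by 100 but not 400).

No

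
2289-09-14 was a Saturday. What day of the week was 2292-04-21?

Thursday

Day-of-year of September 14, 2289: 257.
Day-of-year of April 21, 2292: 112.
2289 has 365 days, so 365 − 257 = 108 days remain in 2289.
Full years: 2290: 365; 2291: 365. Sum = 730.
Total: 108 + 730 + 112 = 950 days.
950 mod 7 = 5, so 5 days after Saturday is Thursday.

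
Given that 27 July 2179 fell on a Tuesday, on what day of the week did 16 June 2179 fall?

Wednesday

Count forward from the earlier date (June 16, 2179) to the later (July 27, 2179):
June 2179: 30 − 16 = 14 days remain.
July 1–27, 2179: 27 days.
Total: 14 + 27 = 41 days.
41 mod 7 = 6, so 6 days before Tuesday is Wednesday.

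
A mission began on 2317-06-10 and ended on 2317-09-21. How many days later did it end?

June 2317: 30 − 10 = 20 days remain.
Then July (31), August (31): 31 + 31 = 62 days.
September 1–21, 2317: 21 days.
Total: 20 + 62 + 21 = 103 days.

103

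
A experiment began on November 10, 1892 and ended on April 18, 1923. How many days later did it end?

From November 10, 1892 to November 10, 1922: 30 years, of which 6 contain a Feb 29 — 24×365 + 6×366 = 10956 days.
(1900 is not a leap year (divisible by 100 but not 400).)
November 1922: 30 − 10 = 20 days remain.
Then December (31), January (31), February 1923 (28), March (31): 31 + 31 + 28 + 31 = 121 days.
April 1–18, 1923: 18 days.
Residual: 159 days.
Total: 11115 days.

11115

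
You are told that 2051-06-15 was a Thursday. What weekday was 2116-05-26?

Day-of-year of June 15, 2051: 166.
Day-of-year of May 26, 2116: 147.
2051 has 365 days, so 365 − 166 = 199 days remain in 2051.
Full years 2052–2115: 49 common + 15 leap = 49×365 + 15×366 = 23375 days.
Total: 199 + 23375 + 147 = 23721 days.
23721 mod 7 = 5, so 5 days after Thursday is Tuesday.

Tuesday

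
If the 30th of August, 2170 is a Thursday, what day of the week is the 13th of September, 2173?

Monday

August 30, 2170 → August 30, 2171: 365 days.
August 30, 2171 → August 30, 2172: 366 days (2172 is a leap year).
August 30, 2172 → August 30, 2173: 365 days.
August 2173: 31 − 30 = 1 day remains.
September 1–13, 2173: 13 days.
Residual: 14 days.
Total: 1110 days.
1110 mod 7 = 4, so 4 days after Thursday is Monday.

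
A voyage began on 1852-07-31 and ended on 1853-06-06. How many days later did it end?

July 1852: 31 − 31 = 0 days remain.
Then 10 full months totalling 304 days.
June 1–6, 1853: 6 days.
Residual: 310 days.
Total: 310 days.

310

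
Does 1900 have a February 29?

1900 is not a leap year (divisible by 100 but not 400).

No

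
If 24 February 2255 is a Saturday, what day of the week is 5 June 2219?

Saturday

Count forward from the earlier date (June 5, 2219) to the later (February 24, 2255):
Day-of-year of June 5, 2219: 156.
Day-of-year of February 24, 2255: 55.
2219 has 365 days, so 365 − 156 = 209 days remain in 2219.
Full years 2220–2254: 26 common + 9 leap = 26×365 + 9×366 = 12784 days.
Total: 209 + 12784 + 55 = 13048 days.
13048 is a multiple of 7, so 5 June 2219 falls on the same weekday: Saturday.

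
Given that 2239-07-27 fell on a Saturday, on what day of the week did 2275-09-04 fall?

Saturday

From July 27, 2239 to July 27, 2275: 36 years, of which 9 contain a Feb 29 — 27×365 + 9×366 = 13149 days.
July 2275: 31 − 27 = 4 days remain.
Then August (31): 31 days.
September 1–4, 2275: 4 days.
Residual: 39 days.
Total: 13188 days.
13188 is a multiple of 7, so 2275-09-04 falls on the same weekday: Saturday.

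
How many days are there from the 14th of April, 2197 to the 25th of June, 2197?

72

April 2197: 30 − 14 = 16 days remain.
Then May (31): 31 days.
June 1–25, 2197: 25 days.
Total: 16 + 31 + 25 = 72 days.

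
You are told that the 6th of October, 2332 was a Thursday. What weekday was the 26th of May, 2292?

Count forward from the earlier date (May 26, 2292) to the later (October 6, 2332):
From May 26, 2292 to May 26, 2332: 40 years, of which 9 contain a Feb 29 — 31×365 + 9×366 = 14609 days.
(2300 is not a leap year (divisible by 100 but not 400).)
May 2332: 31 − 26 = 5 days remain.
Then June (30), July (31), August (31), September (30): 30 + 31 + 31 + 30 = 122 days.
October 1–6, 2332: 6 days.
Residual: 133 days.
Total: 14742 days.
14742 is a multiple of 7, so the 26th of May, 2292 falls on the same weekday: Thursday.

Thursday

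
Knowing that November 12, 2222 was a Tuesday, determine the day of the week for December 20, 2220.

Count forward from the earlier date (December 20, 2220) to the later (November 12, 2222):
December 20, 2220 → December 20, 2221: 365 days.
December 2221: 31 − 20 = 11 days remain.
Then 10 full months totalling 304 days.
November 1–12, 2222: 12 days.
Residual: 327 days.
Total: 692 days.
692 mod 7 = 6, so 6 days before Tuesday is Wednesday.

Wednesday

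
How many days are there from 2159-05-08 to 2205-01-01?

16674

From May 8, 2159 to May 8, 2204: 45 years, of which 11 contain a Feb 29 — 34×365 + 11×366 = 16436 days.
(2200 is not a leap year (divisible by 100 but not 400).)
May 2204: 31 − 8 = 23 days remain.
Then June (30), July (31), August (31), September (30), October (31), November (30), December (31): 30 + 31 + 31 + 30 + 31 + 30 + 31 = 214 days.
January 1, 2205: 1 day.
Residual: 238 days.
Total: 16674 days.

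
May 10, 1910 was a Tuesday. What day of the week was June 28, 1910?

Tuesday

May 1910: 31 − 10 = 21 days remain.
June 1–28, 1910: 28 days.
Total: 21 + 28 = 49 days.
49 is a multiple of 7, so June 28, 1910 falls on the same weekday: Tuesday.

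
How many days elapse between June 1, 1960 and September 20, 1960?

June 1960: 30 − 1 = 29 days remain.
Then July (31), August (31): 31 + 31 = 62 days.
September 1–20, 1960: 20 days.
Total: 29 + 62 + 20 = 111 days.

111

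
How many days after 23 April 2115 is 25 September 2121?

April 23, 2115 → April 23, 2116: 366 days (2116 is a leap year).
April 23, 2116 → April 23, 2117: 365 days.
April 23, 2117 → April 23, 2118: 365 days.
April 23, 2118 → April 23, 2119: 365 days.
April 23, 2119 → April 23, 2120: 366 days (2120 is a leap year).
April 23, 2120 → April 23, 2121: 365 days.
April 2121: 30 − 23 = 7 days remain.
Then May (31), June (30), July (31), August (31): 31 + 30 + 31 + 31 = 123 days.
September 1–25, 2121: 25 days.
Residual: 155 days.
Total: 2347 days.

2347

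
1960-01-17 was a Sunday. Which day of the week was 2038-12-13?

Monday

From January 17, 1960 to January 17, 2038: 78 years, of which 20 contain a Feb 29 — 58×365 + 20×366 = 28490 days.
(2000 is a leap year (divisible by 400).)
January 2038: 31 − 17 = 14 days remain.
Then 10 full months totalling 303 days.
December 1–13, 2038: 13 days.
Residual: 330 days.
Total: 28820 days.
28820 mod 7 = 1, so 1 day after Sunday is Monday.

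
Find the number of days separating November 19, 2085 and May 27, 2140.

19912

Day-of-year of November 19, 2085: 323.
Day-of-year of May 27, 2140: 148.
2085 has 365 days, so 365 − 323 = 42 days remain in 2085.
Full years 2086–2139: 42 common + 12 leap = 42×365 + 12×366 = 19722 days.
Total: 42 + 19722 + 148 = 19912 days.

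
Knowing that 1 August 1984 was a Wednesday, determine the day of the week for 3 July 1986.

Thursday

Day-of-year of August 1, 1984: 214.
Day-of-year of July 3, 1986: 184.
1984 has 366 days, so 366 − 214 = 152 days remain in 1984.
Full years: 1985: 365. Sum = 365.
Total: 152 + 365 + 184 = 701 days.
701 mod 7 = 1, so 1 day after Wednesday is Thursday.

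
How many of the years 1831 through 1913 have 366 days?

20

Years divisible by 4: 1832, 1836, …, 1912 — 21 in all.
Of these, 1900 is divisible by 100 but not 400, so not leap.
Leap years: 21 − 1 = 20.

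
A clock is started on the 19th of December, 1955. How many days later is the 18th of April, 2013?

Day-of-year of December 19, 1955: 353.
Day-of-year of April 18, 2013: 108.
1955 has 365 days, so 365 − 353 = 12 days remain in 1955.
Full years 1956–2012: 42 common + 15 leap = 42×365 + 15×366 = 20820 days.
Total: 12 + 20820 + 108 = 20940 days.

20940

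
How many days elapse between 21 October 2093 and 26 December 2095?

796

October 21, 2093 → October 21, 2094: 365 days.
October 21, 2094 → October 21, 2095: 365 days.
October 2095: 31 − 21 = 10 days remain.
Then November (30): 30 days.
December 1–26, 2095: 26 days.
Residual: 66 days.
Total: 796 days.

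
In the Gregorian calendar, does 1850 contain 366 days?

1850 is not a leap year.

No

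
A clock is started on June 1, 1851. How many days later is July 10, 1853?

Day-of-year of June 1, 1851: 152.
Day-of-year of July 10, 1853: 191.
1851 has 365 days, so 365 − 152 = 213 days remain in 1851.
Full years: 1852: 366. Sum = 366.
Total: 213 + 366 + 191 = 770 days.

770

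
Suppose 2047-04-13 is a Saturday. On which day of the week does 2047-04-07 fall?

Count forward from the earlier date (April 7, 2047) to the later (April 13, 2047):
Within April 2047: 13 − 7 = 6 days.
6 mod 7 = 6, so 6 days before Saturday is Sunday.

Sunday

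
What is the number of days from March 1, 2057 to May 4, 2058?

Day-of-year of March 1, 2057: 60.
Day-of-year of May 4, 2058: 124.
2057 has 365 days, so 365 − 60 = 305 days remain in 2057.
Total: 305 + 124 = 429 days.

429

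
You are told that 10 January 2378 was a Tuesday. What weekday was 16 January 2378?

Monday

Within January 2378: 16 − 10 = 6 days.
6 mod 7 = 6, so 6 days after Tuesday is Monday.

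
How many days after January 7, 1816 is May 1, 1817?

480

January 1816: 31 − 7 = 24 days remain.
Then 15 full months totalling 455 days.
May 1, 1817: 1 day.
Total: 24 + 455 + 1 = 480 days.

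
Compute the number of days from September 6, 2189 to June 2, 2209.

7208

Day-of-year of September 6, 2189: 249.
Day-of-year of June 2, 2209: 153.
2189 has 365 days, so 365 − 249 = 116 days remain in 2189.
Full years 2190–2208: 15 common + 4 leap = 15×365 + 4×366 = 6939 days.
Total: 116 + 6939 + 153 = 7208 days.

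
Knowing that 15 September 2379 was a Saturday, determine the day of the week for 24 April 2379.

Count forward from the earlier date (April 24, 2379) to the later (September 15, 2379):
April 2379: 30 − 24 = 6 days remain.
Then May (31), June (30), July (31), August (31): 31 + 30 + 31 + 31 = 123 days.
September 1–15, 2379: 15 days.
Total: 6 + 123 + 15 = 144 days.
144 mod 7 = 4, so 4 days before Saturday is Tuesday.

Tuesday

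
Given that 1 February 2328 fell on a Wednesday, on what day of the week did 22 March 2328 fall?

Thursday

February 2328: 29 − 1 = 28 days remain (2328 is a leap year, so February has 29 days).
March 1–22, 2328: 22 days.
Total: 28 + 22 = 50 days.
50 mod 7 = 1, so 1 day after Wednesday is Thursday.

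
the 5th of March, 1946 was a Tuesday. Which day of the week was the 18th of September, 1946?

March 1946: 31 − 5 = 26 days remain.
Then April (30), May (31), June (30), July (31), August (31): 30 + 31 + 30 + 31 + 31 = 153 days.
September 1–18, 1946: 18 days.
Total: 26 + 153 + 18 = 197 days.
197 mod 7 = 1, so 1 day after Tuesday is Wednesday.

Wednesday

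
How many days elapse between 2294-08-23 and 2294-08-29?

Within August 2294: 29 − 23 = 6 days.

6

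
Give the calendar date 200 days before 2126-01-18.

2125-07-02

Count 200 days before January 18, 2126:
July 2125: 31 − 2 = 29 days remain.
Then August (31), September (30), October (31), November (30), December (31): 31 + 30 + 31 + 30 + 31 = 153 days.
January 1–18, 2126: 18 days.
Total: 29 + 153 + 18 = 200 days.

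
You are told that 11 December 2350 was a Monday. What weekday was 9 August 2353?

Day-of-year of December 11, 2350: 345.
Day-of-year of August 9, 2353: 221.
2350 has 365 days, so 365 − 345 = 20 days remain in 2350.
Full years: 2351: 365; 2352: 366. Sum = 731.
Total: 20 + 731 + 221 = 972 days.
972 mod 7 = 6, so 6 days after Monday is Sunday.

Sunday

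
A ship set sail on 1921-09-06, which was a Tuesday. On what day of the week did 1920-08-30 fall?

Monday

Count forward from the earlier date (August 30, 1920) to the later (September 6, 1921):
Day-of-year of August 30, 1920: 243.
Day-of-year of September 6, 1921: 249.
1920 has 366 days, so 366 − 243 = 123 days remain in 1920.
Total: 123 + 249 = 372 days.
372 mod 7 = 1, so 1 day before Tuesday is Monday.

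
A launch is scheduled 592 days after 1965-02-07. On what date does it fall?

1966-09-22

Count 592 days after February 7, 1965:
February 1965: 28 − 7 = 21 days remain (1965 is not a leap year, so February has 28 days).
Then 18 full months totalling 549 days.
September 1–22, 1966: 22 days.
Total: 21 + 549 + 22 = 592 days.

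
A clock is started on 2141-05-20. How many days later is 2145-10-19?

Day-of-year of May 20, 2141: 140.
Day-of-year of October 19, 2145: 292.
2141 has 365 days, so 365 − 140 = 225 days remain in 2141.
Full years: 2142: 365; 2143: 365; 2144: 366. Sum = 1096.
Total: 225 + 1096 + 292 = 1613 days.

1613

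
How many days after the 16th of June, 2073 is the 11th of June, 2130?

From June 16, 2073 to June 16, 2129: 56 years, of which 13 contain a Feb 29 — 43×365 + 13×366 = 20453 days.
(2100 is not a leap year (divisible by 100 but not 400).)
June 2129: 30 − 16 = 14 days remain.
Then 11 full months totalling 335 days.
June 1–11, 2130: 11 days.
Residual: 360 days.
Total: 20813 days.

20813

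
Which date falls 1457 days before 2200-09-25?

2196-09-28

Count 1457 days before September 25, 2200:
September 28, 2196 → September 28, 2197: 365 days.
September 28, 2197 → September 28, 2198: 365 days.
September 28, 2198 → September 28, 2199: 365 days.
September 2199: 30 − 28 = 2 days remain.
Then 11 full months totalling 335 days.
September 1–25, 2200: 25 days.
Residual: 362 days.
Total: 1457 days.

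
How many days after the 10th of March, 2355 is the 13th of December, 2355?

March 2355: 31 − 10 = 21 days remain.
Then April (30), May (31), June (30), July (31), August (31), September (30), October (31), November (30): 30 + 31 + 30 + 31 + 31 + 30 + 31 + 30 = 244 days.
December 1–13, 2355: 13 days.
Total: 21 + 244 + 13 = 278 days.

278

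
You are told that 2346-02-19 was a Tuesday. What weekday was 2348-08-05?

February 2346: 28 − 19 = 9 days remain (2346 is not a leap year, so February has 28 days).
Then 29 full months totalling 884 days.
August 1–5, 2348: 5 days.
Total: 9 + 884 + 5 = 898 days.
898 mod 7 = 2, so 2 days after Tuesday is Thursday.

Thursday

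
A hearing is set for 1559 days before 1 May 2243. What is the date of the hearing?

23 January 2239

Count 1559 days before May 1, 2243:
January 23, 2239 → January 23, 2240: 365 days.
January 23, 2240 → January 23, 2241: 366 days (2240 is a leap year).
January 23, 2241 → January 23, 2242: 365 days.
January 23, 2242 → January 23, 2243: 365 days.
January 2243: 31 − 23 = 8 days remain.
Then February 2243 (28), March (31), April (30): 28 + 31 + 30 = 89 days.
May 1, 2243: 1 day.
Residual: 98 days.
Total: 1559 days.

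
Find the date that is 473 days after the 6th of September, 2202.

the 23rd of December, 2203

Count 473 days after September 6, 2202:
September 6, 2202 → September 6, 2203: 365 days.
September 2203: 30 − 6 = 24 days remain.
Then October (31), November (30): 31 + 30 = 61 days.
December 1–23, 2203: 23 days.
Residual: 108 days.
Total: 473 days.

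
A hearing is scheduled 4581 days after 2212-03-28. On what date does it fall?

2224-10-12

Count 4581 days after March 28, 2212:
Day-of-year of March 28, 2212: 88.
Day-of-year of October 12, 2224: 286.
2212 has 366 days, so 366 − 88 = 278 days remain in 2212.
Full years 2213–2223: 9 common + 2 leap = 9×365 + 2×366 = 4017 days.
Total: 278 + 4017 + 286 = 4581 days.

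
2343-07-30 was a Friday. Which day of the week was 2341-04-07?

Count forward from the earlier date (April 7, 2341) to the later (July 30, 2343):
Day-of-year of April 7, 2341: 97.
Day-of-year of July 30, 2343: 211.
2341 has 365 days, so 365 − 97 = 268 days remain in 2341.
Full years: 2342: 365. Sum = 365.
Total: 268 + 365 + 211 = 844 days.
844 mod 7 = 4, so 4 days before Friday is Monday.

Monday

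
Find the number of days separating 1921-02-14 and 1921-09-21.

February 1921: 28 − 14 = 14 days remain (1921 is not a leap year, so February has 28 days).
Then March (31), April (30), May (31), June (30), July (31), August (31): 31 + 30 + 31 + 30 + 31 + 31 = 184 days.
September 1–21, 1921: 21 days.
Total: 14 + 184 + 21 = 219 days.

219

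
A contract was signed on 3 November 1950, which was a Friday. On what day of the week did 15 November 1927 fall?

Tuesday

Count forward from the earlier date (November 15, 1927) to the later (November 3, 1950):
From November 15, 1927 to November 15, 1949: 22 years, of which 6 contain a Feb 29 — 16×365 + 6×366 = 8036 days.
November 1949: 30 − 15 = 15 days remain.
Then 11 full months totalling 335 days.
November 1–3, 1950: 3 days.
Residual: 353 days.
Total: 8389 days.
8389 mod 7 = 3, so 3 days before Friday is Tuesday.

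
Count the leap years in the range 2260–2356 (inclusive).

24

Years divisible by 4: 2260, 2264, …, 2356 — 25 in all.
Of these, 2300 is divisible by 100 but not 400, so not leap.
Leap years: 25 − 1 = 24.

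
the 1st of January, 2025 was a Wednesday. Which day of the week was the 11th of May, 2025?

Sunday

January 2025: 31 − 1 = 30 days remain.
Then February 2025 (28), March (31), April (30): 28 + 31 + 30 = 89 days.
May 1–11, 2025: 11 days.
Total: 30 + 89 + 11 = 130 days.
130 mod 7 = 4, so 4 days after Wednesday is Sunday.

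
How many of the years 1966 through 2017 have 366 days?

13

Years divisible by 4: 1968, 1972, …, 2016 — 13 in all.
2000 is divisible by 400, so still leap.
No century exceptions apply. Count: 13.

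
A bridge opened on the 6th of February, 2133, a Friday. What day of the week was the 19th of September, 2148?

Day-of-year of February 6, 2133: 37.
Day-of-year of September 19, 2148: 263.
2133 has 365 days, so 365 − 37 = 328 days remain in 2133.
Full years 2134–2147: 11 common + 3 leap = 11×365 + 3×366 = 5113 days.
Total: 328 + 5113 + 263 = 5704 days.
5704 mod 7 = 6, so 6 days after Friday is Thursday.

Thursday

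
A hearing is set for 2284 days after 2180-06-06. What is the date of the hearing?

2186-09-07

Count 2284 days after June 6, 2180:
Day-of-year of June 6, 2180: 158.
Day-of-year of September 7, 2186: 250.
2180 has 366 days, so 366 − 158 = 208 days remain in 2180.
Full years: 2181: 365; 2182: 365; 2183: 365; 2184: 366; 2185: 365. Sum = 1826.
Total: 208 + 1826 + 250 = 2284 days.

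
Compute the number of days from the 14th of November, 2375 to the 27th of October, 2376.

November 2375: 30 − 14 = 16 days remain.
Then 10 full months totalling 305 days.
October 1–27, 2376: 27 days.
Residual: 348 days.
Total: 348 days.

348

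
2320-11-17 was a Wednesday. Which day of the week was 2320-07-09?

Count forward from the earlier date (July 9, 2320) to the later (November 17, 2320):
July 2320: 31 − 9 = 22 days remain.
Then August (31), September (30), October (31): 31 + 30 + 31 = 92 days.
November 1–17, 2320: 17 days.
Total: 22 + 92 + 17 = 131 days.
131 mod 7 = 5, so 5 days before Wednesday is Friday.

Friday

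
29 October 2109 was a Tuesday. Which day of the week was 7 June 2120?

Day-of-year of October 29, 2109: 302.
Day-of-year of June 7, 2120: 159.
2109 has 365 days, so 365 − 302 = 63 days remain in 2109.
Full years 2110–2119: 8 common + 2 leap = 8×365 + 2×366 = 3652 days.
Total: 63 + 3652 + 159 = 3874 days.
3874 mod 7 = 3, so 3 days after Tuesday is Friday.

Friday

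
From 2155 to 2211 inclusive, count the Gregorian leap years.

Years divisible by 4: 2156, 2160, …, 2208 — 14 in all.
Of these, 2200 is divisible by 100 but not 400, so not leap.
Leap years: 14 − 1 = 13.

13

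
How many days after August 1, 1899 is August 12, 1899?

11

Within August 1899: 12 − 1 = 11 days.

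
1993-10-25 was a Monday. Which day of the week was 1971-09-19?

Count forward from the earlier date (September 19, 1971) to the later (October 25, 1993):
From September 19, 1971 to September 19, 1993: 22 years, of which 6 contain a Feb 29 — 16×365 + 6×366 = 8036 days.
September 1993: 30 − 19 = 11 days remain.
October 1–25, 1993: 25 days.
Residual: 36 days.
Total: 8072 days.
8072 mod 7 = 1, so 1 day before Monday is Sunday.

Sunday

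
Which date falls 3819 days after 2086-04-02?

2096-09-15

Count 3819 days after April 2, 2086:
Day-of-year of April 2, 2086: 92.
Day-of-year of September 15, 2096: 259.
2086 has 365 days, so 365 − 92 = 273 days remain in 2086.
Full years 2087–2095: 7 common + 2 leap = 7×365 + 2×366 = 3287 days.
Total: 273 + 3287 + 259 = 3819 days.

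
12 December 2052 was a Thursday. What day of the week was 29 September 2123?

Wednesday

From December 12, 2052 to December 12, 2122: 70 years, of which 16 contain a Feb 29 — 54×365 + 16×366 = 25566 days.
(2100 is not a leap year (divisible by 100 but not 400).)
December 2122: 31 − 12 = 19 days remain.
Then January (31), February 2123 (28), March (31), April (30), May (31), June (30), July (31), August (31): 31 + 28 + 31 + 30 + 31 + 30 + 31 + 31 = 243 days.
September 1–29, 2123: 29 days.
Residual: 291 days.
Total: 25857 days.
25857 mod 7 = 6, so 6 days after Thursday is Wednesday.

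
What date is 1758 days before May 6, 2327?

July 13, 2322

Count 1758 days before May 6, 2327:
July 13, 2322 → July 13, 2323: 365 days.
July 13, 2323 → July 13, 2324: 366 days (2324 is a leap year).
July 13, 2324 → July 13, 2325: 365 days.
July 13, 2325 → July 13, 2326: 365 days.
July 2326: 31 − 13 = 18 days remain.
Then 9 full months totalling 273 days.
May 1–6, 2327: 6 days.
Residual: 297 days.
Total: 1758 days.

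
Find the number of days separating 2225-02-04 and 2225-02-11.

7

Within February 2225: 11 − 4 = 7 days.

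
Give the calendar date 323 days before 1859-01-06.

1858-02-17

Count 323 days before January 6, 1859:
Day-of-year of February 17, 1858: 48.
Day-of-year of January 6, 1859: 6.
1858 has 365 days, so 365 − 48 = 317 days remain in 1858.
Total: 317 + 6 = 323 days.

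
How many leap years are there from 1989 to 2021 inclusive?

8

Years divisible by 4 in [1989, 2021]: 1992, 1996, 2000, 2004, 2008, 2012, 2016, 2020.
2000 is divisible by 400, so still leap.
No century exceptions apply. Count: 8.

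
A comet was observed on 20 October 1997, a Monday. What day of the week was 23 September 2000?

Saturday

October 20, 1997 → October 20, 1998: 365 days.
October 20, 1998 → October 20, 1999: 365 days.
October 1999: 31 − 20 = 11 days remain.
Then 10 full months totalling 305 days.
September 1–23, 2000: 23 days.
Residual: 339 days.
Total: 1069 days.
1069 mod 7 = 5, so 5 days after Monday is Saturday.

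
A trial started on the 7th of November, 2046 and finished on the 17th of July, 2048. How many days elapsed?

618

Day-of-year of November 7, 2046: 311.
Day-of-year of July 17, 2048: 199.
2046 has 365 days, so 365 − 311 = 54 days remain in 2046.
Full years: 2047: 365. Sum = 365.
Total: 54 + 365 + 199 = 618 days.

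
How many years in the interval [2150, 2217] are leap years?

16

Years divisible by 4: 2152, 2156, …, 2216 — 17 in all.
Of these, 2200 is divisible by 100 but not 400, so not leap.
Leap years: 17 − 1 = 16.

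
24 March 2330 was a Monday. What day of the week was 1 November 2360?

Tuesday

From March 24, 2330 to March 24, 2360: 30 years, of which 8 contain a Feb 29 — 22×365 + 8×366 = 10958 days.
March 2360: 31 − 24 = 7 days remain.
Then April (30), May (31), June (30), July (31), August (31), September (30), October (31): 30 + 31 + 30 + 31 + 31 + 30 + 31 = 214 days.
November 1, 2360: 1 day.
Residual: 222 days.
Total: 11180 days.
11180 mod 7 = 1, so 1 day after Monday is Tuesday.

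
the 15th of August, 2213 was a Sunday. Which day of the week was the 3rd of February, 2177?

Count forward from the earlier date (February 3, 2177) to the later (August 15, 2213):
Day-of-year of February 3, 2177: 34.
Day-of-year of August 15, 2213: 227.
2177 has 365 days, so 365 − 34 = 331 days remain in 2177.
Full years 2178–2212: 27 common + 8 leap = 27×365 + 8×366 = 12783 days.
Total: 331 + 12783 + 227 = 13341 days.
13341 mod 7 = 6, so 6 days before Sunday is Monday.

Monday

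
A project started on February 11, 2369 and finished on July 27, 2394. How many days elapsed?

9297

Day-of-year of February 11, 2369: 42.
Day-of-year of July 27, 2394: 208.
2369 has 365 days, so 365 − 42 = 323 days remain in 2369.
Full years 2370–2393: 18 common + 6 leap = 18×365 + 6×366 = 8766 days.
Total: 323 + 8766 + 208 = 9297 days.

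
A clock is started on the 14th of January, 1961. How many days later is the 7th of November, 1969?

3219

From January 14, 1961 to January 14, 1969: 8 years, of which 2 contain a Feb 29 — 6×365 + 2×366 = 2922 days.
January 1969: 31 − 14 = 17 days remain.
Then 9 full months totalling 273 days.
November 1–7, 1969: 7 days.
Residual: 297 days.
Total: 3219 days.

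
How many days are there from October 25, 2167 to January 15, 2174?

Day-of-year of October 25, 2167: 298.
Day-of-year of January 15, 2174: 15.
2167 has 365 days, so 365 − 298 = 67 days remain in 2167.
Full years: 2168: 366; 2169: 365; 2170: 365; 2171: 365; 2172: 366; 2173: 365. Sum = 2192.
Total: 67 + 2192 + 15 = 2274 days.

2274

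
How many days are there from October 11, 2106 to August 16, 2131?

9075

Day-of-year of October 11, 2106: 284.
Day-of-year of August 16, 2131: 228.
2106 has 365 days, so 365 − 284 = 81 days remain in 2106.
Full years 2107–2130: 18 common + 6 leap = 18×365 + 6×366 = 8766 days.
Total: 81 + 8766 + 228 = 9075 days.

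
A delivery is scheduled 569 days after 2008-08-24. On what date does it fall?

2010-03-16

Count 569 days after August 24, 2008:
Day-of-year of August 24, 2008: 237.
Day-of-year of March 16, 2010: 75.
2008 has 366 days, so 366 − 237 = 129 days remain in 2008.
Full years: 2009: 365. Sum = 365.
Total: 129 + 365 + 75 = 569 days.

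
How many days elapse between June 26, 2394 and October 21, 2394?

117

June 2394: 30 − 26 = 4 days remain.
Then July (31), August (31), September (30): 31 + 31 + 30 = 92 days.
October 1–21, 2394: 21 days.
Total: 4 + 92 + 21 = 117 days.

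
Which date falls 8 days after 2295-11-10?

2295-11-18

Count 8 days after November 10, 2295:
Within November 2295: 18 − 10 = 8 days.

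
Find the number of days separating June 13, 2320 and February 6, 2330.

From June 13, 2320 to June 13, 2329: 9 years, of which 2 contain a Feb 29 — 7×365 + 2×366 = 3287 days.
June 2329: 30 − 13 = 17 days remain.
Then July (31), August (31), September (30), October (31), November (30), December (31), January (31): 31 + 31 + 30 + 31 + 30 + 31 + 31 = 215 days.
February 1–6, 2330: 6 days (2330 is not a leap year).
Residual: 238 days.
Total: 3525 days.

3525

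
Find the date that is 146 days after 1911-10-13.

1912-03-07

Count 146 days after October 13, 1911:
October 1911: 31 − 13 = 18 days remain.
Then November (30), December (31), January (31), February 1912 (29): 30 + 31 + 31 + 29 = 121 days.
March 1–7, 1912: 7 days.
Residual: 146 days.
Total: 146 days.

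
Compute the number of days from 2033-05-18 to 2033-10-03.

May 2033: 31 − 18 = 13 days remain.
Then June (30), July (31), August (31), September (30): 30 + 31 + 31 + 30 = 122 days.
October 1–3, 2033: 3 days.
Total: 13 + 122 + 3 = 138 days.

138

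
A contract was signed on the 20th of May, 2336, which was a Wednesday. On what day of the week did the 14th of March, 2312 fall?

Count forward from the earlier date (March 14, 2312) to the later (May 20, 2336):
From March 14, 2312 to March 14, 2336: 24 years, of which 6 contain a Feb 29 — 18×365 + 6×366 = 8766 days.
March 2336: 31 − 14 = 17 days remain.
Then April (30): 30 days.
May 1–20, 2336: 20 days.
Residual: 67 days.
Total: 8833 days.
8833 mod 7 = 6, so 6 days before Wednesday is Thursday.

Thursday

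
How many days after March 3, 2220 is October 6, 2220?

March 2220: 31 − 3 = 28 days remain.
Then April (30), May (31), June (30), July (31), August (31), September (30): 30 + 31 + 30 + 31 + 31 + 30 = 183 days.
October 1–6, 2220: 6 days.
Total: 28 + 183 + 6 = 217 days.

217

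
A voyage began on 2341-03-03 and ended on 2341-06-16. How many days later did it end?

March 2341: 31 − 3 = 28 days remain.
Then April (30), May (31): 30 + 31 = 61 days.
June 1–16, 2341: 16 days.
Total: 28 + 61 + 16 = 105 days.

105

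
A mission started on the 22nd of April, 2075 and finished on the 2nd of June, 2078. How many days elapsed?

1137

Day-of-year of April 22, 2075: 112.
Day-of-year of June 2, 2078: 153.
2075 has 365 days, so 365 − 112 = 253 days remain in 2075.
Full years: 2076: 366; 2077: 365. Sum = 731.
Total: 253 + 731 + 153 = 1137 days.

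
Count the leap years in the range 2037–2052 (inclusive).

Years divisible by 4 in [2037, 2052]: 2040, 2044, 2048, 2052.
No century exceptions apply. Count: 4.

4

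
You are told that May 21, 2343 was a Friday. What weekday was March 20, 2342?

Count forward from the earlier date (March 20, 2342) to the later (May 21, 2343):
Day-of-year of March 20, 2342: 79.
Day-of-year of May 21, 2343: 141.
2342 has 365 days, so 365 − 79 = 286 days remain in 2342.
Total: 286 + 141 = 427 days.
427 is a multiple of 7, so March 20, 2342 falls on the same weekday: Friday.

Friday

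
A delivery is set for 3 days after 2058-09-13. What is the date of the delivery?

2058-09-16

Count 3 days after September 13, 2058:
Within September 2058: 16 − 13 = 3 days.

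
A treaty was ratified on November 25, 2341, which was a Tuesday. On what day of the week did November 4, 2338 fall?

Count forward from the earlier date (November 4, 2338) to the later (November 25, 2341):
November 4, 2338 → November 4, 2339: 365 days.
November 4, 2339 → November 4, 2340: 366 days (2340 is a leap year).
November 4, 2340 → November 4, 2341: 365 days.
Within November 2341: 25 − 4 = 21 days.
Total: 1117 days.
1117 mod 7 = 4, so 4 days before Tuesday is Friday.

Friday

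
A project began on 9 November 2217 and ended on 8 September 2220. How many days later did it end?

1034

November 9, 2217 → November 9, 2218: 365 days.
November 9, 2218 → November 9, 2219: 365 days.
November 2219: 30 − 9 = 21 days remain.
Then 9 full months totalling 275 days.
September 1–8, 2220: 8 days.
Residual: 304 days.
Total: 1034 days.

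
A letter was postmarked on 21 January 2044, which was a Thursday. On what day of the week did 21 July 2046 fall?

Saturday

Day-of-year of January 21, 2044: 21.
Day-of-year of July 21, 2046: 202.
2044 has 366 days, so 366 − 21 = 345 days remain in 2044.
Full years: 2045: 365. Sum = 365.
Total: 345 + 365 + 202 = 912 days.
912 mod 7 = 2, so 2 days after Thursday is Saturday.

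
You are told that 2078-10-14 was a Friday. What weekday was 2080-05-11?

October 2078: 31 − 14 = 17 days remain.
Then 18 full months totalling 547 days.
May 1–11, 2080: 11 days.
Total: 17 + 547 + 11 = 575 days.
575 mod 7 = 1, so 1 day after Friday is Saturday.

Saturday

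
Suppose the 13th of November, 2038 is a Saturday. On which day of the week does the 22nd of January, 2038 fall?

Friday

Count forward from the earlier date (January 22, 2038) to the later (November 13, 2038):
January 2038: 31 − 22 = 9 days remain.
Then 9 full months totalling 273 days.
November 1–13, 2038: 13 days.
Total: 9 + 273 + 13 = 295 days.
295 mod 7 = 1, so 1 day before Saturday is Friday.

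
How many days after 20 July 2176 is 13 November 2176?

July 2176: 31 − 20 = 11 days remain.
Then August (31), September (30), October (31): 31 + 30 + 31 = 92 days.
November 1–13, 2176: 13 days.
Total: 11 + 92 + 13 = 116 days.

116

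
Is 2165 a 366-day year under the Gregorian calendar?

No

2165 is not a leap year.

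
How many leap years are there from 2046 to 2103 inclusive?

Years divisible by 4: 2048, 2052, …, 2100 — 14 in all.
Of these, 2100 is divisible by 100 but not 400, so not leap.
Leap years: 14 − 1 = 13.

13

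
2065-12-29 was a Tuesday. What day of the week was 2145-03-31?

Wednesday

Day-of-year of December 29, 2065: 363.
Day-of-year of March 31, 2145: 90.
2065 has 365 days, so 365 − 363 = 2 days remain in 2065.
Full years 2066–2144: 60 common + 19 leap = 60×365 + 19×366 = 28854 days.
Total: 2 + 28854 + 90 = 28946 days.
28946 mod 7 = 1, so 1 day after Tuesday is Wednesday.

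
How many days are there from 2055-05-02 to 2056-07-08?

433

Day-of-year of May 2, 2055: 122.
Day-of-year of July 8, 2056: 190.
2055 has 365 days, so 365 − 122 = 243 days remain in 2055.
Total: 243 + 190 = 433 days.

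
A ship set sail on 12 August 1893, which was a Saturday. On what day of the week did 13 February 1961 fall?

From August 12, 1893 to August 12, 1960: 67 years, of which 16 contain a Feb 29 — 51×365 + 16×366 = 24471 days.
(1900 is not a leap year (divisible by 100 but not 400).)
August 1960: 31 − 12 = 19 days remain.
Then September (30), October (31), November (30), December (31), January (31): 30 + 31 + 30 + 31 + 31 = 153 days.
February 1–13, 1961: 13 days (1961 is not a leap year).
Residual: 185 days.
Total: 24656 days.
24656 mod 7 = 2, so 2 days after Saturday is Monday.

Monday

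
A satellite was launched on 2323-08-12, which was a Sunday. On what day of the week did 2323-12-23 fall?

August 2323: 31 − 12 = 19 days remain.
Then September (30), October (31), November (30): 30 + 31 + 30 = 91 days.
December 1–23, 2323: 23 days.
Total: 19 + 91 + 23 = 133 days.
133 is a multiple of 7, so 2323-12-23 falls on the same weekday: Sunday.

Sunday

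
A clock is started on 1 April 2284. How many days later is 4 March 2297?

4720

From April 1, 2284 to April 1, 2296: 12 years, of which 3 contain a Feb 29 — 9×365 + 3×366 = 4383 days.
April 2296: 30 − 1 = 29 days remain.
Then 10 full months totalling 304 days.
March 1–4, 2297: 4 days.
Residual: 337 days.
Total: 4720 days.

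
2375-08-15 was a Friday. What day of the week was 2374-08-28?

Wednesday

Count forward from the earlier date (August 28, 2374) to the later (August 15, 2375):
August 2374: 31 − 28 = 3 days remain.
Then 11 full months totalling 334 days.
August 1–15, 2375: 15 days.
Total: 3 + 334 + 15 = 352 days.
352 mod 7 = 2, so 2 days before Friday is Wednesday.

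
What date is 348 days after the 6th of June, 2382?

the 20th of May, 2383

Count 348 days after June 6, 2382:
June 2382: 30 − 6 = 24 days remain.
Then 10 full months totalling 304 days.
May 1–20, 2383: 20 days.
Residual: 348 days.
Total: 348 days.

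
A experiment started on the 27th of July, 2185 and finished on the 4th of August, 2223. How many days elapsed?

13886

Day-of-year of July 27, 2185: 208.
Day-of-year of August 4, 2223: 216.
2185 has 365 days, so 365 − 208 = 157 days remain in 2185.
Full years 2186–2222: 29 common + 8 leap = 29×365 + 8×366 = 13513 days.
Total: 157 + 13513 + 216 = 13886 days.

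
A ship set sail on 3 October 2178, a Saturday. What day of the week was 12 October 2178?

Monday

Within October 2178: 12 − 3 = 9 days.
9 mod 7 = 2, so 2 days after Saturday is Monday.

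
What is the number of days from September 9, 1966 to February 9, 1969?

884

September 9, 1966 → September 9, 1967: 365 days.
September 9, 1967 → September 9, 1968: 366 days (1968 is a leap year).
September 1968: 30 − 9 = 21 days remain.
Then October (31), November (30), December (31), January (31): 31 + 30 + 31 + 31 = 123 days.
February 1–9, 1969: 9 days (1969 is not a leap year).
Residual: 153 days.
Total: 884 days.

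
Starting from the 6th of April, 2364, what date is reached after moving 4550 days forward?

the 20th of September, 2376

Count 4550 days after April 6, 2364:
Day-of-year of April 6, 2364: 97.
Day-of-year of September 20, 2376: 264.
2364 has 366 days, so 366 − 97 = 269 days remain in 2364.
Full years 2365–2375: 9 common + 2 leap = 9×365 + 2×366 = 4017 days.
Total: 269 + 4017 + 264 = 4550 days.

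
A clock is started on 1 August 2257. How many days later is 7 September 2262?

August 1, 2257 → August 1, 2258: 365 days.
August 1, 2258 → August 1, 2259: 365 days.
August 1, 2259 → August 1, 2260: 366 days (2260 is a leap year).
August 1, 2260 → August 1, 2261: 365 days.
August 1, 2261 → August 1, 2262: 365 days.
August 2262: 31 − 1 = 30 days remain.
September 1–7, 2262: 7 days.
Residual: 37 days.
Total: 1863 days.

1863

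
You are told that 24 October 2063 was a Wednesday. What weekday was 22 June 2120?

From October 24, 2063 to October 24, 2119: 56 years, of which 13 contain a Feb 29 — 43×365 + 13×366 = 20453 days.
(2100 is not a leap year (divisible by 100 but not 400).)
October 2119: 31 − 24 = 7 days remain.
Then November (30), December (31), January (31), February 2120 (29), March (31), April (30), May (31): 30 + 31 + 31 + 29 + 31 + 30 + 31 = 213 days.
June 1–22, 2120: 22 days.
Residual: 242 days.
Total: 20695 days.
20695 mod 7 = 3, so 3 days after Wednesday is Saturday.

Saturday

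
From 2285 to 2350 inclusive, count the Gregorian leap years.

Years divisible by 4: 2288, 2292, …, 2348 — 16 in all.
Of these, 2300 is divisible by 100 but not 400, so not leap.
Leap years: 16 − 1 = 15.

15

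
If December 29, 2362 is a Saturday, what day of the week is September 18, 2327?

Sunday

Count forward from the earlier date (September 18, 2327) to the later (December 29, 2362):
From September 18, 2327 to September 18, 2362: 35 years, of which 9 contain a Feb 29 — 26×365 + 9×366 = 12784 days.
September 2362: 30 − 18 = 12 days remain.
Then October (31), November (30): 31 + 30 = 61 days.
December 1–29, 2362: 29 days.
Residual: 102 days.
Total: 12886 days.
12886 mod 7 = 6, so 6 days before Saturday is Sunday.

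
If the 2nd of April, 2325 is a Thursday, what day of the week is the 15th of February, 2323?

Count forward from the earlier date (February 15, 2323) to the later (April 2, 2325):
February 15, 2323 → February 15, 2324: 365 days.
February 15, 2324 → February 15, 2325: 366 days (2324 is a leap year).
February 2325: 28 − 15 = 13 days remain (2325 is not a leap year, so February has 28 days).
Then March (31): 31 days.
April 1–2, 2325: 2 days.
Residual: 46 days.
Total: 777 days.
777 is a multiple of 7, so the 15th of February, 2323 falls on the same weekday: Thursday.

Thursday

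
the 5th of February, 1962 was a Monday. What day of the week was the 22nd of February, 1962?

Thursday

Within February 1962: 22 − 5 = 17 days.
17 mod 7 = 3, so 3 days after Monday is Thursday.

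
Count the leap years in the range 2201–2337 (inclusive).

Years divisible by 4: 2204, 2208, …, 2336 — 34 in all.
Of these, 2300 is divisible by 100 but not 400, so not leap.
Leap years: 34 − 1 = 33.

33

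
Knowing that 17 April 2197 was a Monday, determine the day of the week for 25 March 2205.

Day-of-year of April 17, 2197: 107.
Day-of-year of March 25, 2205: 84.
2197 has 365 days, so 365 − 107 = 258 days remain in 2197.
Full years 2198–2204: 6 common + 1 leap = 6×365 + 1×366 = 2556 days.
Total: 258 + 2556 + 84 = 2898 days.
2898 is a multiple of 7, so 25 March 2205 falls on the same weekday: Monday.

Monday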